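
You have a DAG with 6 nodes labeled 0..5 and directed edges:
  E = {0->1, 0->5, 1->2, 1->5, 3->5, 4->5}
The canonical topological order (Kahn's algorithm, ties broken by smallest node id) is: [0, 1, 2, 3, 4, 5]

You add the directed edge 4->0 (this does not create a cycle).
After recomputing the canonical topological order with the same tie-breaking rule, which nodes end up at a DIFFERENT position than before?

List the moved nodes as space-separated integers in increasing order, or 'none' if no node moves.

Answer: 0 1 2 3 4

Derivation:
Old toposort: [0, 1, 2, 3, 4, 5]
Added edge 4->0
Recompute Kahn (smallest-id tiebreak):
  initial in-degrees: [1, 1, 1, 0, 0, 4]
  ready (indeg=0): [3, 4]
  pop 3: indeg[5]->3 | ready=[4] | order so far=[3]
  pop 4: indeg[0]->0; indeg[5]->2 | ready=[0] | order so far=[3, 4]
  pop 0: indeg[1]->0; indeg[5]->1 | ready=[1] | order so far=[3, 4, 0]
  pop 1: indeg[2]->0; indeg[5]->0 | ready=[2, 5] | order so far=[3, 4, 0, 1]
  pop 2: no out-edges | ready=[5] | order so far=[3, 4, 0, 1, 2]
  pop 5: no out-edges | ready=[] | order so far=[3, 4, 0, 1, 2, 5]
New canonical toposort: [3, 4, 0, 1, 2, 5]
Compare positions:
  Node 0: index 0 -> 2 (moved)
  Node 1: index 1 -> 3 (moved)
  Node 2: index 2 -> 4 (moved)
  Node 3: index 3 -> 0 (moved)
  Node 4: index 4 -> 1 (moved)
  Node 5: index 5 -> 5 (same)
Nodes that changed position: 0 1 2 3 4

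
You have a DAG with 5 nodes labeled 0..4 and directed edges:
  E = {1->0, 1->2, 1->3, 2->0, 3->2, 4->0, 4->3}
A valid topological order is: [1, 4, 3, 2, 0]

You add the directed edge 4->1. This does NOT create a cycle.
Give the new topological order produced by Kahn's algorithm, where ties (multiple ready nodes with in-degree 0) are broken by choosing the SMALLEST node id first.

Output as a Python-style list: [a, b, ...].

Old toposort: [1, 4, 3, 2, 0]
Added edge: 4->1
Position of 4 (1) > position of 1 (0). Must reorder: 4 must now come before 1.
Run Kahn's algorithm (break ties by smallest node id):
  initial in-degrees: [3, 1, 2, 2, 0]
  ready (indeg=0): [4]
  pop 4: indeg[0]->2; indeg[1]->0; indeg[3]->1 | ready=[1] | order so far=[4]
  pop 1: indeg[0]->1; indeg[2]->1; indeg[3]->0 | ready=[3] | order so far=[4, 1]
  pop 3: indeg[2]->0 | ready=[2] | order so far=[4, 1, 3]
  pop 2: indeg[0]->0 | ready=[0] | order so far=[4, 1, 3, 2]
  pop 0: no out-edges | ready=[] | order so far=[4, 1, 3, 2, 0]
  Result: [4, 1, 3, 2, 0]

Answer: [4, 1, 3, 2, 0]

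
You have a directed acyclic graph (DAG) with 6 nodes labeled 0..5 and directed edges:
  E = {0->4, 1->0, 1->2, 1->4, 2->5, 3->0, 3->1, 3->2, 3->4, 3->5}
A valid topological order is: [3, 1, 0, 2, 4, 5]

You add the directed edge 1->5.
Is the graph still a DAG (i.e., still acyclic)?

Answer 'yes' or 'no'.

Answer: yes

Derivation:
Given toposort: [3, 1, 0, 2, 4, 5]
Position of 1: index 1; position of 5: index 5
New edge 1->5: forward
Forward edge: respects the existing order. Still a DAG, same toposort still valid.
Still a DAG? yes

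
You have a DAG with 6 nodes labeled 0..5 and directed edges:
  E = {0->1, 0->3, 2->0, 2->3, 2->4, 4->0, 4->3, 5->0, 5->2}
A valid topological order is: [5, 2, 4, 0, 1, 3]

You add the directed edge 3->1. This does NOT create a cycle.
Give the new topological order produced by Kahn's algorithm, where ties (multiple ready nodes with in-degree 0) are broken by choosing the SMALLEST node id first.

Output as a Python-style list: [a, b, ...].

Answer: [5, 2, 4, 0, 3, 1]

Derivation:
Old toposort: [5, 2, 4, 0, 1, 3]
Added edge: 3->1
Position of 3 (5) > position of 1 (4). Must reorder: 3 must now come before 1.
Run Kahn's algorithm (break ties by smallest node id):
  initial in-degrees: [3, 2, 1, 3, 1, 0]
  ready (indeg=0): [5]
  pop 5: indeg[0]->2; indeg[2]->0 | ready=[2] | order so far=[5]
  pop 2: indeg[0]->1; indeg[3]->2; indeg[4]->0 | ready=[4] | order so far=[5, 2]
  pop 4: indeg[0]->0; indeg[3]->1 | ready=[0] | order so far=[5, 2, 4]
  pop 0: indeg[1]->1; indeg[3]->0 | ready=[3] | order so far=[5, 2, 4, 0]
  pop 3: indeg[1]->0 | ready=[1] | order so far=[5, 2, 4, 0, 3]
  pop 1: no out-edges | ready=[] | order so far=[5, 2, 4, 0, 3, 1]
  Result: [5, 2, 4, 0, 3, 1]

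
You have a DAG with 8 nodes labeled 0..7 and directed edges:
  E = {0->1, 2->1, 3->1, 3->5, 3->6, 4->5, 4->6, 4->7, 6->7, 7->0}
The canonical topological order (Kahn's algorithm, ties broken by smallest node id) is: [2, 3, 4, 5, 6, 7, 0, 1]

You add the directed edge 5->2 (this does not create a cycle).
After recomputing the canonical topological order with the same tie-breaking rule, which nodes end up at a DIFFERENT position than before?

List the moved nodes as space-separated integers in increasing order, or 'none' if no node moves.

Answer: 2 3 4 5

Derivation:
Old toposort: [2, 3, 4, 5, 6, 7, 0, 1]
Added edge 5->2
Recompute Kahn (smallest-id tiebreak):
  initial in-degrees: [1, 3, 1, 0, 0, 2, 2, 2]
  ready (indeg=0): [3, 4]
  pop 3: indeg[1]->2; indeg[5]->1; indeg[6]->1 | ready=[4] | order so far=[3]
  pop 4: indeg[5]->0; indeg[6]->0; indeg[7]->1 | ready=[5, 6] | order so far=[3, 4]
  pop 5: indeg[2]->0 | ready=[2, 6] | order so far=[3, 4, 5]
  pop 2: indeg[1]->1 | ready=[6] | order so far=[3, 4, 5, 2]
  pop 6: indeg[7]->0 | ready=[7] | order so far=[3, 4, 5, 2, 6]
  pop 7: indeg[0]->0 | ready=[0] | order so far=[3, 4, 5, 2, 6, 7]
  pop 0: indeg[1]->0 | ready=[1] | order so far=[3, 4, 5, 2, 6, 7, 0]
  pop 1: no out-edges | ready=[] | order so far=[3, 4, 5, 2, 6, 7, 0, 1]
New canonical toposort: [3, 4, 5, 2, 6, 7, 0, 1]
Compare positions:
  Node 0: index 6 -> 6 (same)
  Node 1: index 7 -> 7 (same)
  Node 2: index 0 -> 3 (moved)
  Node 3: index 1 -> 0 (moved)
  Node 4: index 2 -> 1 (moved)
  Node 5: index 3 -> 2 (moved)
  Node 6: index 4 -> 4 (same)
  Node 7: index 5 -> 5 (same)
Nodes that changed position: 2 3 4 5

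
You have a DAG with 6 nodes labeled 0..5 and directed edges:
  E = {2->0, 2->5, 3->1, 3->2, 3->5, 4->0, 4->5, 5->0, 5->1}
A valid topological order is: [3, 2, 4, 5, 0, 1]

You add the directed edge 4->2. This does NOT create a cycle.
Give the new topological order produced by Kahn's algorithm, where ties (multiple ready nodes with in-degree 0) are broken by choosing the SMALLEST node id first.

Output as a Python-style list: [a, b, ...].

Old toposort: [3, 2, 4, 5, 0, 1]
Added edge: 4->2
Position of 4 (2) > position of 2 (1). Must reorder: 4 must now come before 2.
Run Kahn's algorithm (break ties by smallest node id):
  initial in-degrees: [3, 2, 2, 0, 0, 3]
  ready (indeg=0): [3, 4]
  pop 3: indeg[1]->1; indeg[2]->1; indeg[5]->2 | ready=[4] | order so far=[3]
  pop 4: indeg[0]->2; indeg[2]->0; indeg[5]->1 | ready=[2] | order so far=[3, 4]
  pop 2: indeg[0]->1; indeg[5]->0 | ready=[5] | order so far=[3, 4, 2]
  pop 5: indeg[0]->0; indeg[1]->0 | ready=[0, 1] | order so far=[3, 4, 2, 5]
  pop 0: no out-edges | ready=[1] | order so far=[3, 4, 2, 5, 0]
  pop 1: no out-edges | ready=[] | order so far=[3, 4, 2, 5, 0, 1]
  Result: [3, 4, 2, 5, 0, 1]

Answer: [3, 4, 2, 5, 0, 1]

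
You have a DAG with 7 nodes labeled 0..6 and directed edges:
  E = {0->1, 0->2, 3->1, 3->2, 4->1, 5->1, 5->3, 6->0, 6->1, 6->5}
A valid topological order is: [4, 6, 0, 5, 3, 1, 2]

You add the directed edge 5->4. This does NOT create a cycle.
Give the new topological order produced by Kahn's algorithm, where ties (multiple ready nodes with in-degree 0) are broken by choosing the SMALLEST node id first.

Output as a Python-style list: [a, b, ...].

Answer: [6, 0, 5, 3, 2, 4, 1]

Derivation:
Old toposort: [4, 6, 0, 5, 3, 1, 2]
Added edge: 5->4
Position of 5 (3) > position of 4 (0). Must reorder: 5 must now come before 4.
Run Kahn's algorithm (break ties by smallest node id):
  initial in-degrees: [1, 5, 2, 1, 1, 1, 0]
  ready (indeg=0): [6]
  pop 6: indeg[0]->0; indeg[1]->4; indeg[5]->0 | ready=[0, 5] | order so far=[6]
  pop 0: indeg[1]->3; indeg[2]->1 | ready=[5] | order so far=[6, 0]
  pop 5: indeg[1]->2; indeg[3]->0; indeg[4]->0 | ready=[3, 4] | order so far=[6, 0, 5]
  pop 3: indeg[1]->1; indeg[2]->0 | ready=[2, 4] | order so far=[6, 0, 5, 3]
  pop 2: no out-edges | ready=[4] | order so far=[6, 0, 5, 3, 2]
  pop 4: indeg[1]->0 | ready=[1] | order so far=[6, 0, 5, 3, 2, 4]
  pop 1: no out-edges | ready=[] | order so far=[6, 0, 5, 3, 2, 4, 1]
  Result: [6, 0, 5, 3, 2, 4, 1]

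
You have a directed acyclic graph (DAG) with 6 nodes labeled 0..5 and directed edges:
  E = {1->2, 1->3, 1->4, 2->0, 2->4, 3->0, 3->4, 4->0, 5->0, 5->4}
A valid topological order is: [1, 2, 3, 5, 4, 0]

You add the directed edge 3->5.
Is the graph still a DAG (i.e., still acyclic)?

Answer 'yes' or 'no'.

Given toposort: [1, 2, 3, 5, 4, 0]
Position of 3: index 2; position of 5: index 3
New edge 3->5: forward
Forward edge: respects the existing order. Still a DAG, same toposort still valid.
Still a DAG? yes

Answer: yes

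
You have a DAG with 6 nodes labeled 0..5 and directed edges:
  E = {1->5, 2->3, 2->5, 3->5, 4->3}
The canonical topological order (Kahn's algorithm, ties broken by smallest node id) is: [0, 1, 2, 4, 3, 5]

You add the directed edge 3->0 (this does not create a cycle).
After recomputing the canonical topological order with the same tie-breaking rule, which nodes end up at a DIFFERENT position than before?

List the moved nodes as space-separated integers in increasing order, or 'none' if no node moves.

Old toposort: [0, 1, 2, 4, 3, 5]
Added edge 3->0
Recompute Kahn (smallest-id tiebreak):
  initial in-degrees: [1, 0, 0, 2, 0, 3]
  ready (indeg=0): [1, 2, 4]
  pop 1: indeg[5]->2 | ready=[2, 4] | order so far=[1]
  pop 2: indeg[3]->1; indeg[5]->1 | ready=[4] | order so far=[1, 2]
  pop 4: indeg[3]->0 | ready=[3] | order so far=[1, 2, 4]
  pop 3: indeg[0]->0; indeg[5]->0 | ready=[0, 5] | order so far=[1, 2, 4, 3]
  pop 0: no out-edges | ready=[5] | order so far=[1, 2, 4, 3, 0]
  pop 5: no out-edges | ready=[] | order so far=[1, 2, 4, 3, 0, 5]
New canonical toposort: [1, 2, 4, 3, 0, 5]
Compare positions:
  Node 0: index 0 -> 4 (moved)
  Node 1: index 1 -> 0 (moved)
  Node 2: index 2 -> 1 (moved)
  Node 3: index 4 -> 3 (moved)
  Node 4: index 3 -> 2 (moved)
  Node 5: index 5 -> 5 (same)
Nodes that changed position: 0 1 2 3 4

Answer: 0 1 2 3 4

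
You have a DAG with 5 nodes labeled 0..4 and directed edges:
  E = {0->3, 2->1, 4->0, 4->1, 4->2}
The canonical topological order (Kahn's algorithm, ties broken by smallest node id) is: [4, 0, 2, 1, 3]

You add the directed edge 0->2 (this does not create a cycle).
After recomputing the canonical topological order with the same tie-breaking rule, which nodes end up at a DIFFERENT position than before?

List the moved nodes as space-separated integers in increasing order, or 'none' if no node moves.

Old toposort: [4, 0, 2, 1, 3]
Added edge 0->2
Recompute Kahn (smallest-id tiebreak):
  initial in-degrees: [1, 2, 2, 1, 0]
  ready (indeg=0): [4]
  pop 4: indeg[0]->0; indeg[1]->1; indeg[2]->1 | ready=[0] | order so far=[4]
  pop 0: indeg[2]->0; indeg[3]->0 | ready=[2, 3] | order so far=[4, 0]
  pop 2: indeg[1]->0 | ready=[1, 3] | order so far=[4, 0, 2]
  pop 1: no out-edges | ready=[3] | order so far=[4, 0, 2, 1]
  pop 3: no out-edges | ready=[] | order so far=[4, 0, 2, 1, 3]
New canonical toposort: [4, 0, 2, 1, 3]
Compare positions:
  Node 0: index 1 -> 1 (same)
  Node 1: index 3 -> 3 (same)
  Node 2: index 2 -> 2 (same)
  Node 3: index 4 -> 4 (same)
  Node 4: index 0 -> 0 (same)
Nodes that changed position: none

Answer: none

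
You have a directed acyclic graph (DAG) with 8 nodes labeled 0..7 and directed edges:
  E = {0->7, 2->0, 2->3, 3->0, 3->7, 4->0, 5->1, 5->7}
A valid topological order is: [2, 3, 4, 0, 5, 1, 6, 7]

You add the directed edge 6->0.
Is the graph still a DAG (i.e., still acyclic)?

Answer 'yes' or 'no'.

Given toposort: [2, 3, 4, 0, 5, 1, 6, 7]
Position of 6: index 6; position of 0: index 3
New edge 6->0: backward (u after v in old order)
Backward edge: old toposort is now invalid. Check if this creates a cycle.
Does 0 already reach 6? Reachable from 0: [0, 7]. NO -> still a DAG (reorder needed).
Still a DAG? yes

Answer: yes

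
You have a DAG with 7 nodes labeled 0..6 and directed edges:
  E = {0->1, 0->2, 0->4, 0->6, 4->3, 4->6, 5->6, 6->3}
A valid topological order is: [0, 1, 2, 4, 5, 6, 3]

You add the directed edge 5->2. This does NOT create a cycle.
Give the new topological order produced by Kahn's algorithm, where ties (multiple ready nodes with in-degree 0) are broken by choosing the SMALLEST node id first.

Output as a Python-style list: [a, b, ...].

Answer: [0, 1, 4, 5, 2, 6, 3]

Derivation:
Old toposort: [0, 1, 2, 4, 5, 6, 3]
Added edge: 5->2
Position of 5 (4) > position of 2 (2). Must reorder: 5 must now come before 2.
Run Kahn's algorithm (break ties by smallest node id):
  initial in-degrees: [0, 1, 2, 2, 1, 0, 3]
  ready (indeg=0): [0, 5]
  pop 0: indeg[1]->0; indeg[2]->1; indeg[4]->0; indeg[6]->2 | ready=[1, 4, 5] | order so far=[0]
  pop 1: no out-edges | ready=[4, 5] | order so far=[0, 1]
  pop 4: indeg[3]->1; indeg[6]->1 | ready=[5] | order so far=[0, 1, 4]
  pop 5: indeg[2]->0; indeg[6]->0 | ready=[2, 6] | order so far=[0, 1, 4, 5]
  pop 2: no out-edges | ready=[6] | order so far=[0, 1, 4, 5, 2]
  pop 6: indeg[3]->0 | ready=[3] | order so far=[0, 1, 4, 5, 2, 6]
  pop 3: no out-edges | ready=[] | order so far=[0, 1, 4, 5, 2, 6, 3]
  Result: [0, 1, 4, 5, 2, 6, 3]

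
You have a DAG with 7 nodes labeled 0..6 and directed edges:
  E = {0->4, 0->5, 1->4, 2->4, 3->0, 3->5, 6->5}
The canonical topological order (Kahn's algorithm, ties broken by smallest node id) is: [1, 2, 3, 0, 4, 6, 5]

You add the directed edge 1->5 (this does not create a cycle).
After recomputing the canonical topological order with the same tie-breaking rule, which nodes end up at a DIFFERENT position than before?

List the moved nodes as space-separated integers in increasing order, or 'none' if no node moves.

Old toposort: [1, 2, 3, 0, 4, 6, 5]
Added edge 1->5
Recompute Kahn (smallest-id tiebreak):
  initial in-degrees: [1, 0, 0, 0, 3, 4, 0]
  ready (indeg=0): [1, 2, 3, 6]
  pop 1: indeg[4]->2; indeg[5]->3 | ready=[2, 3, 6] | order so far=[1]
  pop 2: indeg[4]->1 | ready=[3, 6] | order so far=[1, 2]
  pop 3: indeg[0]->0; indeg[5]->2 | ready=[0, 6] | order so far=[1, 2, 3]
  pop 0: indeg[4]->0; indeg[5]->1 | ready=[4, 6] | order so far=[1, 2, 3, 0]
  pop 4: no out-edges | ready=[6] | order so far=[1, 2, 3, 0, 4]
  pop 6: indeg[5]->0 | ready=[5] | order so far=[1, 2, 3, 0, 4, 6]
  pop 5: no out-edges | ready=[] | order so far=[1, 2, 3, 0, 4, 6, 5]
New canonical toposort: [1, 2, 3, 0, 4, 6, 5]
Compare positions:
  Node 0: index 3 -> 3 (same)
  Node 1: index 0 -> 0 (same)
  Node 2: index 1 -> 1 (same)
  Node 3: index 2 -> 2 (same)
  Node 4: index 4 -> 4 (same)
  Node 5: index 6 -> 6 (same)
  Node 6: index 5 -> 5 (same)
Nodes that changed position: none

Answer: none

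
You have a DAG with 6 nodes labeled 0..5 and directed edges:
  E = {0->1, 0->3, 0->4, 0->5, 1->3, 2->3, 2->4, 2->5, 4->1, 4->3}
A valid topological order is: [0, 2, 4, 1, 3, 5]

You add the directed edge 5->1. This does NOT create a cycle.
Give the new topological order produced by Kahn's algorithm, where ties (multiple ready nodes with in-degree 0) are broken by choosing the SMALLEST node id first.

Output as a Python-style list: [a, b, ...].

Old toposort: [0, 2, 4, 1, 3, 5]
Added edge: 5->1
Position of 5 (5) > position of 1 (3). Must reorder: 5 must now come before 1.
Run Kahn's algorithm (break ties by smallest node id):
  initial in-degrees: [0, 3, 0, 4, 2, 2]
  ready (indeg=0): [0, 2]
  pop 0: indeg[1]->2; indeg[3]->3; indeg[4]->1; indeg[5]->1 | ready=[2] | order so far=[0]
  pop 2: indeg[3]->2; indeg[4]->0; indeg[5]->0 | ready=[4, 5] | order so far=[0, 2]
  pop 4: indeg[1]->1; indeg[3]->1 | ready=[5] | order so far=[0, 2, 4]
  pop 5: indeg[1]->0 | ready=[1] | order so far=[0, 2, 4, 5]
  pop 1: indeg[3]->0 | ready=[3] | order so far=[0, 2, 4, 5, 1]
  pop 3: no out-edges | ready=[] | order so far=[0, 2, 4, 5, 1, 3]
  Result: [0, 2, 4, 5, 1, 3]

Answer: [0, 2, 4, 5, 1, 3]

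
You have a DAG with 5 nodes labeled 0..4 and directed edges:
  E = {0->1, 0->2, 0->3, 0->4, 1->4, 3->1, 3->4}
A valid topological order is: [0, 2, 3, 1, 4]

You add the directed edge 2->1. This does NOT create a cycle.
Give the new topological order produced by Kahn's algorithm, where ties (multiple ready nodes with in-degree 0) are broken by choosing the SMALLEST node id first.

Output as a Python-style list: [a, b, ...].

Answer: [0, 2, 3, 1, 4]

Derivation:
Old toposort: [0, 2, 3, 1, 4]
Added edge: 2->1
Position of 2 (1) < position of 1 (3). Old order still valid.
Run Kahn's algorithm (break ties by smallest node id):
  initial in-degrees: [0, 3, 1, 1, 3]
  ready (indeg=0): [0]
  pop 0: indeg[1]->2; indeg[2]->0; indeg[3]->0; indeg[4]->2 | ready=[2, 3] | order so far=[0]
  pop 2: indeg[1]->1 | ready=[3] | order so far=[0, 2]
  pop 3: indeg[1]->0; indeg[4]->1 | ready=[1] | order so far=[0, 2, 3]
  pop 1: indeg[4]->0 | ready=[4] | order so far=[0, 2, 3, 1]
  pop 4: no out-edges | ready=[] | order so far=[0, 2, 3, 1, 4]
  Result: [0, 2, 3, 1, 4]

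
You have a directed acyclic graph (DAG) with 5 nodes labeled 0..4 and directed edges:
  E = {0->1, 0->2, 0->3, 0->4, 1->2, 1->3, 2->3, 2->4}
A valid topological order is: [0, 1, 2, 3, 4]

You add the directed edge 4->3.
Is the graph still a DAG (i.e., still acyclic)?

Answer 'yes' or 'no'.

Answer: yes

Derivation:
Given toposort: [0, 1, 2, 3, 4]
Position of 4: index 4; position of 3: index 3
New edge 4->3: backward (u after v in old order)
Backward edge: old toposort is now invalid. Check if this creates a cycle.
Does 3 already reach 4? Reachable from 3: [3]. NO -> still a DAG (reorder needed).
Still a DAG? yes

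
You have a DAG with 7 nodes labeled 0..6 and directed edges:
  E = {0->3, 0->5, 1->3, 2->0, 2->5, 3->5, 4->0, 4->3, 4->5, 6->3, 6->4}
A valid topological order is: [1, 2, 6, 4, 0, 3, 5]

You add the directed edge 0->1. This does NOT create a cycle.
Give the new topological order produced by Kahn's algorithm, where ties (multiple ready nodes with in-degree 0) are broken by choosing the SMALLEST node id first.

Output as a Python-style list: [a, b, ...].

Old toposort: [1, 2, 6, 4, 0, 3, 5]
Added edge: 0->1
Position of 0 (4) > position of 1 (0). Must reorder: 0 must now come before 1.
Run Kahn's algorithm (break ties by smallest node id):
  initial in-degrees: [2, 1, 0, 4, 1, 4, 0]
  ready (indeg=0): [2, 6]
  pop 2: indeg[0]->1; indeg[5]->3 | ready=[6] | order so far=[2]
  pop 6: indeg[3]->3; indeg[4]->0 | ready=[4] | order so far=[2, 6]
  pop 4: indeg[0]->0; indeg[3]->2; indeg[5]->2 | ready=[0] | order so far=[2, 6, 4]
  pop 0: indeg[1]->0; indeg[3]->1; indeg[5]->1 | ready=[1] | order so far=[2, 6, 4, 0]
  pop 1: indeg[3]->0 | ready=[3] | order so far=[2, 6, 4, 0, 1]
  pop 3: indeg[5]->0 | ready=[5] | order so far=[2, 6, 4, 0, 1, 3]
  pop 5: no out-edges | ready=[] | order so far=[2, 6, 4, 0, 1, 3, 5]
  Result: [2, 6, 4, 0, 1, 3, 5]

Answer: [2, 6, 4, 0, 1, 3, 5]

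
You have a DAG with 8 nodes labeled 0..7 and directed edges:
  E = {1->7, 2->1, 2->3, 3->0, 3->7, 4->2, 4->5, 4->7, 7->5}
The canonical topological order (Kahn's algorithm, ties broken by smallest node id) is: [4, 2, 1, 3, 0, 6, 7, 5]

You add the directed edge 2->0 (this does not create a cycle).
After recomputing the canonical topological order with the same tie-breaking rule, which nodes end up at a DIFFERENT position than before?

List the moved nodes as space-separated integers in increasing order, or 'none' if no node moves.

Answer: none

Derivation:
Old toposort: [4, 2, 1, 3, 0, 6, 7, 5]
Added edge 2->0
Recompute Kahn (smallest-id tiebreak):
  initial in-degrees: [2, 1, 1, 1, 0, 2, 0, 3]
  ready (indeg=0): [4, 6]
  pop 4: indeg[2]->0; indeg[5]->1; indeg[7]->2 | ready=[2, 6] | order so far=[4]
  pop 2: indeg[0]->1; indeg[1]->0; indeg[3]->0 | ready=[1, 3, 6] | order so far=[4, 2]
  pop 1: indeg[7]->1 | ready=[3, 6] | order so far=[4, 2, 1]
  pop 3: indeg[0]->0; indeg[7]->0 | ready=[0, 6, 7] | order so far=[4, 2, 1, 3]
  pop 0: no out-edges | ready=[6, 7] | order so far=[4, 2, 1, 3, 0]
  pop 6: no out-edges | ready=[7] | order so far=[4, 2, 1, 3, 0, 6]
  pop 7: indeg[5]->0 | ready=[5] | order so far=[4, 2, 1, 3, 0, 6, 7]
  pop 5: no out-edges | ready=[] | order so far=[4, 2, 1, 3, 0, 6, 7, 5]
New canonical toposort: [4, 2, 1, 3, 0, 6, 7, 5]
Compare positions:
  Node 0: index 4 -> 4 (same)
  Node 1: index 2 -> 2 (same)
  Node 2: index 1 -> 1 (same)
  Node 3: index 3 -> 3 (same)
  Node 4: index 0 -> 0 (same)
  Node 5: index 7 -> 7 (same)
  Node 6: index 5 -> 5 (same)
  Node 7: index 6 -> 6 (same)
Nodes that changed position: none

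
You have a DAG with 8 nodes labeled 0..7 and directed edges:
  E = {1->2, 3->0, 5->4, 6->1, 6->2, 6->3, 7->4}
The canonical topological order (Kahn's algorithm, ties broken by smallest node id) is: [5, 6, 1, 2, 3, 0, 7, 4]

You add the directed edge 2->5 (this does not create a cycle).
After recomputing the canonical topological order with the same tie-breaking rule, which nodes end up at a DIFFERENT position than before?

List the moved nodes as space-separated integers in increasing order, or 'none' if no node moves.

Old toposort: [5, 6, 1, 2, 3, 0, 7, 4]
Added edge 2->5
Recompute Kahn (smallest-id tiebreak):
  initial in-degrees: [1, 1, 2, 1, 2, 1, 0, 0]
  ready (indeg=0): [6, 7]
  pop 6: indeg[1]->0; indeg[2]->1; indeg[3]->0 | ready=[1, 3, 7] | order so far=[6]
  pop 1: indeg[2]->0 | ready=[2, 3, 7] | order so far=[6, 1]
  pop 2: indeg[5]->0 | ready=[3, 5, 7] | order so far=[6, 1, 2]
  pop 3: indeg[0]->0 | ready=[0, 5, 7] | order so far=[6, 1, 2, 3]
  pop 0: no out-edges | ready=[5, 7] | order so far=[6, 1, 2, 3, 0]
  pop 5: indeg[4]->1 | ready=[7] | order so far=[6, 1, 2, 3, 0, 5]
  pop 7: indeg[4]->0 | ready=[4] | order so far=[6, 1, 2, 3, 0, 5, 7]
  pop 4: no out-edges | ready=[] | order so far=[6, 1, 2, 3, 0, 5, 7, 4]
New canonical toposort: [6, 1, 2, 3, 0, 5, 7, 4]
Compare positions:
  Node 0: index 5 -> 4 (moved)
  Node 1: index 2 -> 1 (moved)
  Node 2: index 3 -> 2 (moved)
  Node 3: index 4 -> 3 (moved)
  Node 4: index 7 -> 7 (same)
  Node 5: index 0 -> 5 (moved)
  Node 6: index 1 -> 0 (moved)
  Node 7: index 6 -> 6 (same)
Nodes that changed position: 0 1 2 3 5 6

Answer: 0 1 2 3 5 6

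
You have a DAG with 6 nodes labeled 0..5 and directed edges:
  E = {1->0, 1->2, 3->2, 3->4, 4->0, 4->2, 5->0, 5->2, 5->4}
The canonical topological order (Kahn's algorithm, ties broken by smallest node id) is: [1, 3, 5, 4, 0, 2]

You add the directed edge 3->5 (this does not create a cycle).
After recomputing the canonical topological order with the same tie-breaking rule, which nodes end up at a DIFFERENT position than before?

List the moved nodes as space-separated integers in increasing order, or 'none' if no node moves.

Answer: none

Derivation:
Old toposort: [1, 3, 5, 4, 0, 2]
Added edge 3->5
Recompute Kahn (smallest-id tiebreak):
  initial in-degrees: [3, 0, 4, 0, 2, 1]
  ready (indeg=0): [1, 3]
  pop 1: indeg[0]->2; indeg[2]->3 | ready=[3] | order so far=[1]
  pop 3: indeg[2]->2; indeg[4]->1; indeg[5]->0 | ready=[5] | order so far=[1, 3]
  pop 5: indeg[0]->1; indeg[2]->1; indeg[4]->0 | ready=[4] | order so far=[1, 3, 5]
  pop 4: indeg[0]->0; indeg[2]->0 | ready=[0, 2] | order so far=[1, 3, 5, 4]
  pop 0: no out-edges | ready=[2] | order so far=[1, 3, 5, 4, 0]
  pop 2: no out-edges | ready=[] | order so far=[1, 3, 5, 4, 0, 2]
New canonical toposort: [1, 3, 5, 4, 0, 2]
Compare positions:
  Node 0: index 4 -> 4 (same)
  Node 1: index 0 -> 0 (same)
  Node 2: index 5 -> 5 (same)
  Node 3: index 1 -> 1 (same)
  Node 4: index 3 -> 3 (same)
  Node 5: index 2 -> 2 (same)
Nodes that changed position: none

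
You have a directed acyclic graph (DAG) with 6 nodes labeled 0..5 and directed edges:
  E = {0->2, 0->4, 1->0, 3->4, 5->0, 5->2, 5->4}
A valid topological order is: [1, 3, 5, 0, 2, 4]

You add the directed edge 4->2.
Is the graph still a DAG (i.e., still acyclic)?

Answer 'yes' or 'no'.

Given toposort: [1, 3, 5, 0, 2, 4]
Position of 4: index 5; position of 2: index 4
New edge 4->2: backward (u after v in old order)
Backward edge: old toposort is now invalid. Check if this creates a cycle.
Does 2 already reach 4? Reachable from 2: [2]. NO -> still a DAG (reorder needed).
Still a DAG? yes

Answer: yes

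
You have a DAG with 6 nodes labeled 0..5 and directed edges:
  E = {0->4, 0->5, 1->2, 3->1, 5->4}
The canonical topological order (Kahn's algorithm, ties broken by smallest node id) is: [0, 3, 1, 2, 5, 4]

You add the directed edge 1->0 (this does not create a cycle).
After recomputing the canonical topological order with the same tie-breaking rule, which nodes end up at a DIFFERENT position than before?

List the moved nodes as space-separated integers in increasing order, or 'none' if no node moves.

Answer: 0 1 3

Derivation:
Old toposort: [0, 3, 1, 2, 5, 4]
Added edge 1->0
Recompute Kahn (smallest-id tiebreak):
  initial in-degrees: [1, 1, 1, 0, 2, 1]
  ready (indeg=0): [3]
  pop 3: indeg[1]->0 | ready=[1] | order so far=[3]
  pop 1: indeg[0]->0; indeg[2]->0 | ready=[0, 2] | order so far=[3, 1]
  pop 0: indeg[4]->1; indeg[5]->0 | ready=[2, 5] | order so far=[3, 1, 0]
  pop 2: no out-edges | ready=[5] | order so far=[3, 1, 0, 2]
  pop 5: indeg[4]->0 | ready=[4] | order so far=[3, 1, 0, 2, 5]
  pop 4: no out-edges | ready=[] | order so far=[3, 1, 0, 2, 5, 4]
New canonical toposort: [3, 1, 0, 2, 5, 4]
Compare positions:
  Node 0: index 0 -> 2 (moved)
  Node 1: index 2 -> 1 (moved)
  Node 2: index 3 -> 3 (same)
  Node 3: index 1 -> 0 (moved)
  Node 4: index 5 -> 5 (same)
  Node 5: index 4 -> 4 (same)
Nodes that changed position: 0 1 3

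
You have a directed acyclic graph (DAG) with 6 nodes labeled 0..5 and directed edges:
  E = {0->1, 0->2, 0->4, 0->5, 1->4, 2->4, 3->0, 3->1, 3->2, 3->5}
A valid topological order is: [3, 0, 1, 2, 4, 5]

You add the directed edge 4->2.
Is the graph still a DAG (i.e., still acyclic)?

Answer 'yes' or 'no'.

Given toposort: [3, 0, 1, 2, 4, 5]
Position of 4: index 4; position of 2: index 3
New edge 4->2: backward (u after v in old order)
Backward edge: old toposort is now invalid. Check if this creates a cycle.
Does 2 already reach 4? Reachable from 2: [2, 4]. YES -> cycle!
Still a DAG? no

Answer: no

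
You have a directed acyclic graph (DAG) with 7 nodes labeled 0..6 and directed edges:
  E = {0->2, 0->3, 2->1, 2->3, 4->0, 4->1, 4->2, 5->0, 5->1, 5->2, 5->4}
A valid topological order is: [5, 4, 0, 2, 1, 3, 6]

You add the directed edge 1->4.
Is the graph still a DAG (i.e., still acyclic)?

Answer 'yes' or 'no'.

Given toposort: [5, 4, 0, 2, 1, 3, 6]
Position of 1: index 4; position of 4: index 1
New edge 1->4: backward (u after v in old order)
Backward edge: old toposort is now invalid. Check if this creates a cycle.
Does 4 already reach 1? Reachable from 4: [0, 1, 2, 3, 4]. YES -> cycle!
Still a DAG? no

Answer: no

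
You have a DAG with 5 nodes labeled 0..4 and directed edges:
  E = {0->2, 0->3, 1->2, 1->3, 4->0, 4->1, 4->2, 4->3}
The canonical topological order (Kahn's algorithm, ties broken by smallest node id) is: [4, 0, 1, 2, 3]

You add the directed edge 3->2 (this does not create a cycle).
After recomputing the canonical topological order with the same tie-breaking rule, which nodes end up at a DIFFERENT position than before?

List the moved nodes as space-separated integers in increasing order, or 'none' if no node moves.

Old toposort: [4, 0, 1, 2, 3]
Added edge 3->2
Recompute Kahn (smallest-id tiebreak):
  initial in-degrees: [1, 1, 4, 3, 0]
  ready (indeg=0): [4]
  pop 4: indeg[0]->0; indeg[1]->0; indeg[2]->3; indeg[3]->2 | ready=[0, 1] | order so far=[4]
  pop 0: indeg[2]->2; indeg[3]->1 | ready=[1] | order so far=[4, 0]
  pop 1: indeg[2]->1; indeg[3]->0 | ready=[3] | order so far=[4, 0, 1]
  pop 3: indeg[2]->0 | ready=[2] | order so far=[4, 0, 1, 3]
  pop 2: no out-edges | ready=[] | order so far=[4, 0, 1, 3, 2]
New canonical toposort: [4, 0, 1, 3, 2]
Compare positions:
  Node 0: index 1 -> 1 (same)
  Node 1: index 2 -> 2 (same)
  Node 2: index 3 -> 4 (moved)
  Node 3: index 4 -> 3 (moved)
  Node 4: index 0 -> 0 (same)
Nodes that changed position: 2 3

Answer: 2 3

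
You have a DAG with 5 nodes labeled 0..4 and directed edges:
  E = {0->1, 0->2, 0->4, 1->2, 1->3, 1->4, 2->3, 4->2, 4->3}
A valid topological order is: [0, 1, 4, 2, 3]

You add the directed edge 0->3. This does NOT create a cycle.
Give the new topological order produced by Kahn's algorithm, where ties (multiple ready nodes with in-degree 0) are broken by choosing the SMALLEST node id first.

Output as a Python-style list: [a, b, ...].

Old toposort: [0, 1, 4, 2, 3]
Added edge: 0->3
Position of 0 (0) < position of 3 (4). Old order still valid.
Run Kahn's algorithm (break ties by smallest node id):
  initial in-degrees: [0, 1, 3, 4, 2]
  ready (indeg=0): [0]
  pop 0: indeg[1]->0; indeg[2]->2; indeg[3]->3; indeg[4]->1 | ready=[1] | order so far=[0]
  pop 1: indeg[2]->1; indeg[3]->2; indeg[4]->0 | ready=[4] | order so far=[0, 1]
  pop 4: indeg[2]->0; indeg[3]->1 | ready=[2] | order so far=[0, 1, 4]
  pop 2: indeg[3]->0 | ready=[3] | order so far=[0, 1, 4, 2]
  pop 3: no out-edges | ready=[] | order so far=[0, 1, 4, 2, 3]
  Result: [0, 1, 4, 2, 3]

Answer: [0, 1, 4, 2, 3]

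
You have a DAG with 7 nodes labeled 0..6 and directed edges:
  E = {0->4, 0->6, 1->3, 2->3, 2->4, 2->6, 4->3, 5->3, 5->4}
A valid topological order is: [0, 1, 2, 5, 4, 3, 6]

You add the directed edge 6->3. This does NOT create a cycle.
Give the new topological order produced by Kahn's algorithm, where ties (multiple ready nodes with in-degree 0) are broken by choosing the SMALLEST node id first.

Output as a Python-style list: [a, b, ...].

Old toposort: [0, 1, 2, 5, 4, 3, 6]
Added edge: 6->3
Position of 6 (6) > position of 3 (5). Must reorder: 6 must now come before 3.
Run Kahn's algorithm (break ties by smallest node id):
  initial in-degrees: [0, 0, 0, 5, 3, 0, 2]
  ready (indeg=0): [0, 1, 2, 5]
  pop 0: indeg[4]->2; indeg[6]->1 | ready=[1, 2, 5] | order so far=[0]
  pop 1: indeg[3]->4 | ready=[2, 5] | order so far=[0, 1]
  pop 2: indeg[3]->3; indeg[4]->1; indeg[6]->0 | ready=[5, 6] | order so far=[0, 1, 2]
  pop 5: indeg[3]->2; indeg[4]->0 | ready=[4, 6] | order so far=[0, 1, 2, 5]
  pop 4: indeg[3]->1 | ready=[6] | order so far=[0, 1, 2, 5, 4]
  pop 6: indeg[3]->0 | ready=[3] | order so far=[0, 1, 2, 5, 4, 6]
  pop 3: no out-edges | ready=[] | order so far=[0, 1, 2, 5, 4, 6, 3]
  Result: [0, 1, 2, 5, 4, 6, 3]

Answer: [0, 1, 2, 5, 4, 6, 3]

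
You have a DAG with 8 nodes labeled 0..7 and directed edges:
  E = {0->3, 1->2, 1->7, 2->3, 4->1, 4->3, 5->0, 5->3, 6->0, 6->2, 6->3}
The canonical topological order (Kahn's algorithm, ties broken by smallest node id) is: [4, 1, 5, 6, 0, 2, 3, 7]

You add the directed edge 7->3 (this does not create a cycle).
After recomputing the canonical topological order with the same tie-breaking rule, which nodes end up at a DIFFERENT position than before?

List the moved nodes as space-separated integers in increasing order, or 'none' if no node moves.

Answer: 3 7

Derivation:
Old toposort: [4, 1, 5, 6, 0, 2, 3, 7]
Added edge 7->3
Recompute Kahn (smallest-id tiebreak):
  initial in-degrees: [2, 1, 2, 6, 0, 0, 0, 1]
  ready (indeg=0): [4, 5, 6]
  pop 4: indeg[1]->0; indeg[3]->5 | ready=[1, 5, 6] | order so far=[4]
  pop 1: indeg[2]->1; indeg[7]->0 | ready=[5, 6, 7] | order so far=[4, 1]
  pop 5: indeg[0]->1; indeg[3]->4 | ready=[6, 7] | order so far=[4, 1, 5]
  pop 6: indeg[0]->0; indeg[2]->0; indeg[3]->3 | ready=[0, 2, 7] | order so far=[4, 1, 5, 6]
  pop 0: indeg[3]->2 | ready=[2, 7] | order so far=[4, 1, 5, 6, 0]
  pop 2: indeg[3]->1 | ready=[7] | order so far=[4, 1, 5, 6, 0, 2]
  pop 7: indeg[3]->0 | ready=[3] | order so far=[4, 1, 5, 6, 0, 2, 7]
  pop 3: no out-edges | ready=[] | order so far=[4, 1, 5, 6, 0, 2, 7, 3]
New canonical toposort: [4, 1, 5, 6, 0, 2, 7, 3]
Compare positions:
  Node 0: index 4 -> 4 (same)
  Node 1: index 1 -> 1 (same)
  Node 2: index 5 -> 5 (same)
  Node 3: index 6 -> 7 (moved)
  Node 4: index 0 -> 0 (same)
  Node 5: index 2 -> 2 (same)
  Node 6: index 3 -> 3 (same)
  Node 7: index 7 -> 6 (moved)
Nodes that changed position: 3 7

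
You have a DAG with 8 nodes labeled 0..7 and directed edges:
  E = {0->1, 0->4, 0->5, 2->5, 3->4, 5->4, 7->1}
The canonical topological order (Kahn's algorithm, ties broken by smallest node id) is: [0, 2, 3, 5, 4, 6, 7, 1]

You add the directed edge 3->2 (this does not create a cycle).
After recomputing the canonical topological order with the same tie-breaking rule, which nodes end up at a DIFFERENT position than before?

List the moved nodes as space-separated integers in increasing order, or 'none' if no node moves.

Answer: 2 3

Derivation:
Old toposort: [0, 2, 3, 5, 4, 6, 7, 1]
Added edge 3->2
Recompute Kahn (smallest-id tiebreak):
  initial in-degrees: [0, 2, 1, 0, 3, 2, 0, 0]
  ready (indeg=0): [0, 3, 6, 7]
  pop 0: indeg[1]->1; indeg[4]->2; indeg[5]->1 | ready=[3, 6, 7] | order so far=[0]
  pop 3: indeg[2]->0; indeg[4]->1 | ready=[2, 6, 7] | order so far=[0, 3]
  pop 2: indeg[5]->0 | ready=[5, 6, 7] | order so far=[0, 3, 2]
  pop 5: indeg[4]->0 | ready=[4, 6, 7] | order so far=[0, 3, 2, 5]
  pop 4: no out-edges | ready=[6, 7] | order so far=[0, 3, 2, 5, 4]
  pop 6: no out-edges | ready=[7] | order so far=[0, 3, 2, 5, 4, 6]
  pop 7: indeg[1]->0 | ready=[1] | order so far=[0, 3, 2, 5, 4, 6, 7]
  pop 1: no out-edges | ready=[] | order so far=[0, 3, 2, 5, 4, 6, 7, 1]
New canonical toposort: [0, 3, 2, 5, 4, 6, 7, 1]
Compare positions:
  Node 0: index 0 -> 0 (same)
  Node 1: index 7 -> 7 (same)
  Node 2: index 1 -> 2 (moved)
  Node 3: index 2 -> 1 (moved)
  Node 4: index 4 -> 4 (same)
  Node 5: index 3 -> 3 (same)
  Node 6: index 5 -> 5 (same)
  Node 7: index 6 -> 6 (same)
Nodes that changed position: 2 3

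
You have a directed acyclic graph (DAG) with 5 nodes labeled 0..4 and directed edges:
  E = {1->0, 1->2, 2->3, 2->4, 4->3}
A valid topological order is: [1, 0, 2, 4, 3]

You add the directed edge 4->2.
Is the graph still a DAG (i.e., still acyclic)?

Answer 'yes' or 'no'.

Given toposort: [1, 0, 2, 4, 3]
Position of 4: index 3; position of 2: index 2
New edge 4->2: backward (u after v in old order)
Backward edge: old toposort is now invalid. Check if this creates a cycle.
Does 2 already reach 4? Reachable from 2: [2, 3, 4]. YES -> cycle!
Still a DAG? no

Answer: no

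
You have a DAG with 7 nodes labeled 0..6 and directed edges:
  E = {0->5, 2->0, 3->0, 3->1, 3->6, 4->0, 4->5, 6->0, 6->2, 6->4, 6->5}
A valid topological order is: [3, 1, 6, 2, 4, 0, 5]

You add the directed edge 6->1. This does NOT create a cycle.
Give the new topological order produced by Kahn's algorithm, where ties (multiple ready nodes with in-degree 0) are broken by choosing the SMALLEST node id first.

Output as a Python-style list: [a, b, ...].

Old toposort: [3, 1, 6, 2, 4, 0, 5]
Added edge: 6->1
Position of 6 (2) > position of 1 (1). Must reorder: 6 must now come before 1.
Run Kahn's algorithm (break ties by smallest node id):
  initial in-degrees: [4, 2, 1, 0, 1, 3, 1]
  ready (indeg=0): [3]
  pop 3: indeg[0]->3; indeg[1]->1; indeg[6]->0 | ready=[6] | order so far=[3]
  pop 6: indeg[0]->2; indeg[1]->0; indeg[2]->0; indeg[4]->0; indeg[5]->2 | ready=[1, 2, 4] | order so far=[3, 6]
  pop 1: no out-edges | ready=[2, 4] | order so far=[3, 6, 1]
  pop 2: indeg[0]->1 | ready=[4] | order so far=[3, 6, 1, 2]
  pop 4: indeg[0]->0; indeg[5]->1 | ready=[0] | order so far=[3, 6, 1, 2, 4]
  pop 0: indeg[5]->0 | ready=[5] | order so far=[3, 6, 1, 2, 4, 0]
  pop 5: no out-edges | ready=[] | order so far=[3, 6, 1, 2, 4, 0, 5]
  Result: [3, 6, 1, 2, 4, 0, 5]

Answer: [3, 6, 1, 2, 4, 0, 5]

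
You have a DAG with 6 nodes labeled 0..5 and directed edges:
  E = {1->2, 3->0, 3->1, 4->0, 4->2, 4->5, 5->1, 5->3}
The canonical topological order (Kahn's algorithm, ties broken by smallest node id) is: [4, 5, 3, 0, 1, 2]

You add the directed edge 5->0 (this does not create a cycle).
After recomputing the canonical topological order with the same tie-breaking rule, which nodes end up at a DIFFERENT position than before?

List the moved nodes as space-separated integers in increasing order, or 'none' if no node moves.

Old toposort: [4, 5, 3, 0, 1, 2]
Added edge 5->0
Recompute Kahn (smallest-id tiebreak):
  initial in-degrees: [3, 2, 2, 1, 0, 1]
  ready (indeg=0): [4]
  pop 4: indeg[0]->2; indeg[2]->1; indeg[5]->0 | ready=[5] | order so far=[4]
  pop 5: indeg[0]->1; indeg[1]->1; indeg[3]->0 | ready=[3] | order so far=[4, 5]
  pop 3: indeg[0]->0; indeg[1]->0 | ready=[0, 1] | order so far=[4, 5, 3]
  pop 0: no out-edges | ready=[1] | order so far=[4, 5, 3, 0]
  pop 1: indeg[2]->0 | ready=[2] | order so far=[4, 5, 3, 0, 1]
  pop 2: no out-edges | ready=[] | order so far=[4, 5, 3, 0, 1, 2]
New canonical toposort: [4, 5, 3, 0, 1, 2]
Compare positions:
  Node 0: index 3 -> 3 (same)
  Node 1: index 4 -> 4 (same)
  Node 2: index 5 -> 5 (same)
  Node 3: index 2 -> 2 (same)
  Node 4: index 0 -> 0 (same)
  Node 5: index 1 -> 1 (same)
Nodes that changed position: none

Answer: none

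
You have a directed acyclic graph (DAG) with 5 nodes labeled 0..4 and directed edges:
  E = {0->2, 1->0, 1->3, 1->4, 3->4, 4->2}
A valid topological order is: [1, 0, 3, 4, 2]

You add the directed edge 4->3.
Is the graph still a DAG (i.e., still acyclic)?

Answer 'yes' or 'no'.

Given toposort: [1, 0, 3, 4, 2]
Position of 4: index 3; position of 3: index 2
New edge 4->3: backward (u after v in old order)
Backward edge: old toposort is now invalid. Check if this creates a cycle.
Does 3 already reach 4? Reachable from 3: [2, 3, 4]. YES -> cycle!
Still a DAG? no

Answer: no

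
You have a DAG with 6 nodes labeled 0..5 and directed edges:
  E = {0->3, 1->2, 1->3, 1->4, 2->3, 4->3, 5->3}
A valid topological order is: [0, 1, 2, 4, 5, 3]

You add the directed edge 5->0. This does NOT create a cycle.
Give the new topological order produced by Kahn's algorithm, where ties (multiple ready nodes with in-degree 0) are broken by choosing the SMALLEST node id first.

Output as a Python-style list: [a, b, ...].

Old toposort: [0, 1, 2, 4, 5, 3]
Added edge: 5->0
Position of 5 (4) > position of 0 (0). Must reorder: 5 must now come before 0.
Run Kahn's algorithm (break ties by smallest node id):
  initial in-degrees: [1, 0, 1, 5, 1, 0]
  ready (indeg=0): [1, 5]
  pop 1: indeg[2]->0; indeg[3]->4; indeg[4]->0 | ready=[2, 4, 5] | order so far=[1]
  pop 2: indeg[3]->3 | ready=[4, 5] | order so far=[1, 2]
  pop 4: indeg[3]->2 | ready=[5] | order so far=[1, 2, 4]
  pop 5: indeg[0]->0; indeg[3]->1 | ready=[0] | order so far=[1, 2, 4, 5]
  pop 0: indeg[3]->0 | ready=[3] | order so far=[1, 2, 4, 5, 0]
  pop 3: no out-edges | ready=[] | order so far=[1, 2, 4, 5, 0, 3]
  Result: [1, 2, 4, 5, 0, 3]

Answer: [1, 2, 4, 5, 0, 3]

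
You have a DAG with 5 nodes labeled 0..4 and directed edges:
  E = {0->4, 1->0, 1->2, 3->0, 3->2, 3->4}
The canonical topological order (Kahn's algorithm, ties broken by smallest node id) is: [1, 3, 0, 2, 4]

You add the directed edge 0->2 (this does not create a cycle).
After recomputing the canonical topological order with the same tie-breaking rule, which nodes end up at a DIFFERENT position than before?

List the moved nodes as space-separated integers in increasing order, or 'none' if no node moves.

Answer: none

Derivation:
Old toposort: [1, 3, 0, 2, 4]
Added edge 0->2
Recompute Kahn (smallest-id tiebreak):
  initial in-degrees: [2, 0, 3, 0, 2]
  ready (indeg=0): [1, 3]
  pop 1: indeg[0]->1; indeg[2]->2 | ready=[3] | order so far=[1]
  pop 3: indeg[0]->0; indeg[2]->1; indeg[4]->1 | ready=[0] | order so far=[1, 3]
  pop 0: indeg[2]->0; indeg[4]->0 | ready=[2, 4] | order so far=[1, 3, 0]
  pop 2: no out-edges | ready=[4] | order so far=[1, 3, 0, 2]
  pop 4: no out-edges | ready=[] | order so far=[1, 3, 0, 2, 4]
New canonical toposort: [1, 3, 0, 2, 4]
Compare positions:
  Node 0: index 2 -> 2 (same)
  Node 1: index 0 -> 0 (same)
  Node 2: index 3 -> 3 (same)
  Node 3: index 1 -> 1 (same)
  Node 4: index 4 -> 4 (same)
Nodes that changed position: none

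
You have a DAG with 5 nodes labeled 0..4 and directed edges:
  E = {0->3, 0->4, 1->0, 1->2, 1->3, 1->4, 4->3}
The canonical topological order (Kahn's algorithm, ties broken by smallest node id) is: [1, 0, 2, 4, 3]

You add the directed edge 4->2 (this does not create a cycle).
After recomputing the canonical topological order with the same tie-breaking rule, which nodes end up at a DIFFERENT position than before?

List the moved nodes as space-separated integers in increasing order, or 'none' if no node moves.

Old toposort: [1, 0, 2, 4, 3]
Added edge 4->2
Recompute Kahn (smallest-id tiebreak):
  initial in-degrees: [1, 0, 2, 3, 2]
  ready (indeg=0): [1]
  pop 1: indeg[0]->0; indeg[2]->1; indeg[3]->2; indeg[4]->1 | ready=[0] | order so far=[1]
  pop 0: indeg[3]->1; indeg[4]->0 | ready=[4] | order so far=[1, 0]
  pop 4: indeg[2]->0; indeg[3]->0 | ready=[2, 3] | order so far=[1, 0, 4]
  pop 2: no out-edges | ready=[3] | order so far=[1, 0, 4, 2]
  pop 3: no out-edges | ready=[] | order so far=[1, 0, 4, 2, 3]
New canonical toposort: [1, 0, 4, 2, 3]
Compare positions:
  Node 0: index 1 -> 1 (same)
  Node 1: index 0 -> 0 (same)
  Node 2: index 2 -> 3 (moved)
  Node 3: index 4 -> 4 (same)
  Node 4: index 3 -> 2 (moved)
Nodes that changed position: 2 4

Answer: 2 4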